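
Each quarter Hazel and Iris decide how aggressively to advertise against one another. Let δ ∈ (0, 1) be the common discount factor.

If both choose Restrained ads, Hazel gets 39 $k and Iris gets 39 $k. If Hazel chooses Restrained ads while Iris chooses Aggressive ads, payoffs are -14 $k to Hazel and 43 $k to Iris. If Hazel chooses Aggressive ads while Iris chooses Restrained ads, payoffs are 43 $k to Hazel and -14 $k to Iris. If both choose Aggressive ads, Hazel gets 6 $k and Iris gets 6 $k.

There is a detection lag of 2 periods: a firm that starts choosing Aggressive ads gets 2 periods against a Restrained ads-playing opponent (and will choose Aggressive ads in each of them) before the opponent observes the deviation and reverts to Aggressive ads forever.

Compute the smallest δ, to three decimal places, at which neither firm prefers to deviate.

0.329

The best deviation is to choose Aggressive ads for all 2 undetected periods, earning 43 each, then 6 forever once detected.
Deviation value: 43(1−δ^2)/(1−δ) + 6δ^2/(1−δ); cooperation value: 39/(1−δ).
IC: 39 ≥ 43(1−δ^2) + 6δ^2 = 43 − 37δ^2.
So δ^2 ≥ 4/37, giving δ ≥ (4/37)^(1/2) ≈ 0.329.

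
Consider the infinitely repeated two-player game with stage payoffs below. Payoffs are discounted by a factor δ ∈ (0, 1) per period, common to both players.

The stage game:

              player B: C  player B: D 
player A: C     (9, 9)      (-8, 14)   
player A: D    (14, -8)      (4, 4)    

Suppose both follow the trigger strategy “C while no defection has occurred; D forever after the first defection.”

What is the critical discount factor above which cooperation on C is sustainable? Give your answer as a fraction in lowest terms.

9/(1−δ) ≥ 14 + 4δ/(1−δ)
9 ≥ 14 − 10δ
δ ≥ 5/10 = 1/2.

1/2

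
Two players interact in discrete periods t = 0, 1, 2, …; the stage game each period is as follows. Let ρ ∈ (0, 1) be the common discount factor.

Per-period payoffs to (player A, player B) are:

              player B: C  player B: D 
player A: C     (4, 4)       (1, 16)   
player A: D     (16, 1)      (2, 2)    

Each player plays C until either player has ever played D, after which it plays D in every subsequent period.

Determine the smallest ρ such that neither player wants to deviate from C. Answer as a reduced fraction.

6/7

One-period gain from deviating is 16 − 4 = 12. The loss is 4 − 2 = 2 in every subsequent period, with present value 2·ρ/(1−ρ).
Deviation is unprofitable when 2·ρ/(1−ρ) ≥ 12, i.e. ρ/(1−ρ) ≥ 6.
Equivalently ρ ≥ 12/(12+2) = 6/7.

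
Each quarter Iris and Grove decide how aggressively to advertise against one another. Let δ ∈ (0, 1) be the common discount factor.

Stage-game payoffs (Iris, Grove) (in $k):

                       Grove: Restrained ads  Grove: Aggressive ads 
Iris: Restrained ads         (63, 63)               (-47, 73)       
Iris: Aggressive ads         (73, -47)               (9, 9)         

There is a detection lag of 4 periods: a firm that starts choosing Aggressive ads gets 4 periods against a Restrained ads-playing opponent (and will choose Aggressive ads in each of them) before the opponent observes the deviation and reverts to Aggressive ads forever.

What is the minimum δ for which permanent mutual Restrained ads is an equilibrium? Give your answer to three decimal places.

0.629

The best deviation is to choose Aggressive ads for all 4 undetected periods, earning 73 each, then 9 forever once detected.
Deviation value: 73(1−δ^4)/(1−δ) + 9δ^4/(1−δ); cooperation value: 63/(1−δ).
IC: 63 ≥ 73(1−δ^4) + 9δ^4 = 73 − 64δ^4.
So δ^4 ≥ 10/64 = 5/32, giving δ ≥ (5/32)^(1/4) ≈ 0.629.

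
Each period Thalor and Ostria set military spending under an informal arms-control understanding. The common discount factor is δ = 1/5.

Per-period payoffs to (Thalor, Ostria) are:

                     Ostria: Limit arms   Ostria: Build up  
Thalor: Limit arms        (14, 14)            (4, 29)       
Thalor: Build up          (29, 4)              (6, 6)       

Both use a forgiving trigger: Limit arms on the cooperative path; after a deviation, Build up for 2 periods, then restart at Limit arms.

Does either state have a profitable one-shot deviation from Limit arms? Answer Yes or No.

A one-shot deviation gives 29 now, then 6 for 2 periods, then back to 14.
Gain from deviating: (29−14) today; loss: (14−6) in each of the next 2 periods.
No-deviation condition: (14−6)(δ+…+δ^2) ≥ 29−14, i.e. δ+…+δ^2 ≥ 15/8.
At δ = 1/5: δ+…+δ^2 = 0.2400 < 1.8750.
So cooperation is not sustainable.

Yes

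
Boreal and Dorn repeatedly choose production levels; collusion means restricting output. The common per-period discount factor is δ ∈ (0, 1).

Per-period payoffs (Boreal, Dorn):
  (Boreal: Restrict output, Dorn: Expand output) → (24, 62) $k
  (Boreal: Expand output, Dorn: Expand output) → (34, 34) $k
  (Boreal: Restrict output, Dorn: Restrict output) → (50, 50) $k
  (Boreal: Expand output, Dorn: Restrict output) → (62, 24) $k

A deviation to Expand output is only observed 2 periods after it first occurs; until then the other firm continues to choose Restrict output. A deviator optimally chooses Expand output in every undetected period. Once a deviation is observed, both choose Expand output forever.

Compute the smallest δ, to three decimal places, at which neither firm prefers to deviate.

A deviator earns 62 for 2 periods, then 34 forever; cooperating earns 50 forever. Multiplying the IC by (1−δ):
50 ≥ 62(1−δ^2) + 34δ^2, so 28·δ^2 ≥ 12 and δ^2 ≥ 3/7.
δ ≥ (3/7)^(1/2) ≈ 0.655.

0.655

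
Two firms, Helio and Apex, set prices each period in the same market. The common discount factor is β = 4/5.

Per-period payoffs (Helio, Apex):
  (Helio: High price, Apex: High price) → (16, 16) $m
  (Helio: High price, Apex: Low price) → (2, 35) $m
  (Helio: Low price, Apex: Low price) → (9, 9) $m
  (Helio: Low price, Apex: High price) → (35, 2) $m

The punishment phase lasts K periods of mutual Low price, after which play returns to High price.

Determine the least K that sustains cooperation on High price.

6

No profitable deviation requires (16−9)(β+…+β^K) ≥ 35−16, i.e. β+…+β^K ≥ 19/7 ≈ 2.7143.
With β = 4/5, the partial sums are K=1: 0.8000, K=2: 1.4400, K=3: 1.9520, K=4: 2.3616, K=5: 2.6893, K=6: 2.9514.
K = 6 is the first length at which the sum reaches 2.7143.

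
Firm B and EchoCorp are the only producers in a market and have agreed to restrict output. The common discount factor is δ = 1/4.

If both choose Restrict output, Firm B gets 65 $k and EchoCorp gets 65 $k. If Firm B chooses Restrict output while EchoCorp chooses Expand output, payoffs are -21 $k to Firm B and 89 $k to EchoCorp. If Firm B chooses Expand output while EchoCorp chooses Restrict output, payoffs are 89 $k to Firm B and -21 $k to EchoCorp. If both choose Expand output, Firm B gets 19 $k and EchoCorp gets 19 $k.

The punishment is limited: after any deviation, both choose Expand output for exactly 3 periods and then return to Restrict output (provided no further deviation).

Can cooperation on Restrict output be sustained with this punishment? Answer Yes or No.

No

IC: δ+…+δ^3 ≥ (89−65)/(65−19) = 12/23.
At δ = 1/4: partial sum = 0.3281 < 0.5217. Cooperation not sustainable.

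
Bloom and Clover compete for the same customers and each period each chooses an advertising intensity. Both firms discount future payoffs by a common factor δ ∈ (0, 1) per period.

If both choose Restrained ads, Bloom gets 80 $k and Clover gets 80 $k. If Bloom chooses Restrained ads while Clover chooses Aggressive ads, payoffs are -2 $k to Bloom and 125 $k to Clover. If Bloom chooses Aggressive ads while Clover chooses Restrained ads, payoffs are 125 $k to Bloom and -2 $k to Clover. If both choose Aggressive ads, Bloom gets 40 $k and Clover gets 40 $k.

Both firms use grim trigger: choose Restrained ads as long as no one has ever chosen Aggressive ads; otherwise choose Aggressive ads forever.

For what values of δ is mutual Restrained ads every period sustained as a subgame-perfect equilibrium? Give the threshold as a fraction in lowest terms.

9/17

One-period gain from deviating is 125 − 80 = 45. The loss is 80 − 40 = 40 in every subsequent period, with present value 40·δ/(1−δ).
Deviation is unprofitable when 40·δ/(1−δ) ≥ 45, i.e. δ/(1−δ) ≥ 9/8.
Equivalently δ ≥ 45/(45+40) = 9/17.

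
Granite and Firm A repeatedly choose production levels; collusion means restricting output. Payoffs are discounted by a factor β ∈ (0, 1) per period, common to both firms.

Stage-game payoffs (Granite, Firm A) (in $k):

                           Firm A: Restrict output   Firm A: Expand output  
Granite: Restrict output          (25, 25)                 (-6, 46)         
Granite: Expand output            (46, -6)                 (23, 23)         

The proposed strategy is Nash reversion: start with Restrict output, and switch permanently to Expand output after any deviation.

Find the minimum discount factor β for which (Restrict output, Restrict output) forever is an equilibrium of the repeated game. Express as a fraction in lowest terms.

21/23

One-period gain from deviating is 46 − 25 = 21. The loss is 25 − 23 = 2 in every subsequent period, with present value 2·β/(1−β).
Deviation is unprofitable when 2·β/(1−β) ≥ 21, i.e. β/(1−β) ≥ 21/2.
Equivalently β ≥ 21/(21+2) = 21/23.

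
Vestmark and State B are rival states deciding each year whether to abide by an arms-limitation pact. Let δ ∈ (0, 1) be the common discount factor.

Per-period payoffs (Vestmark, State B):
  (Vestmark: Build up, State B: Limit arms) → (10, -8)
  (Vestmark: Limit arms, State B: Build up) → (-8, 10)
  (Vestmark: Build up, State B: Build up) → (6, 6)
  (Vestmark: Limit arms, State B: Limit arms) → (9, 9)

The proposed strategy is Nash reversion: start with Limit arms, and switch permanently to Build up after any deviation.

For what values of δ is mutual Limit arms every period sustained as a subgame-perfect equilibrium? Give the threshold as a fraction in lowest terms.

1/4

One-period gain from deviating is 10 − 9 = 1. The loss is 9 − 6 = 3 in every subsequent period, with present value 3·δ/(1−δ).
Deviation is unprofitable when 3·δ/(1−δ) ≥ 1, i.e. δ/(1−δ) ≥ 1/3.
Equivalently δ ≥ 1/(1+3) = 1/4.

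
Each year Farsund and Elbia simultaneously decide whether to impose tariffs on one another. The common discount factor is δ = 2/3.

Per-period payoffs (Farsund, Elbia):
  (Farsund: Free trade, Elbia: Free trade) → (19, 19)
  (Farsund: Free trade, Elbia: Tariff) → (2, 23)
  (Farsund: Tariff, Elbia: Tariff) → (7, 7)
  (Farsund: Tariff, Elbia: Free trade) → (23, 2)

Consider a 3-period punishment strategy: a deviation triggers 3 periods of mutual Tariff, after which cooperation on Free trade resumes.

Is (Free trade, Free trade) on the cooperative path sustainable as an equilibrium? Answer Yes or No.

Comparing payoff streams over the 4 periods until play realigns: cooperate → 19(1+δ+…+δ^3); deviate → 23 + 7(δ+…+δ^3).
Cooperation is sustained iff (19−7)(δ+…+δ^3) ≥ 23−19.
δ+…+δ^3 = 2/3·(1−(2/3)^3)/(1−2/3) = 1.4074, and (23−19)/(19−7) = 0.3333.
1.4074 ≥ 0.3333, so cooperation is sustainable.

Yes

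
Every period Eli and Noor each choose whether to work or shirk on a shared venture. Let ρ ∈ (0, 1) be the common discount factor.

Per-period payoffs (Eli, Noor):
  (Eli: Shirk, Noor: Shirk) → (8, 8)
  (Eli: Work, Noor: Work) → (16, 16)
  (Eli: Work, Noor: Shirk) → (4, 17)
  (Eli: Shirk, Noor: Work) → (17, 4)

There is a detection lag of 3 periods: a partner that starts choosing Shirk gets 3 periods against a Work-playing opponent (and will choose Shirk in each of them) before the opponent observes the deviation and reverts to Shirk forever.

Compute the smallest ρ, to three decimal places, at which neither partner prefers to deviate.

0.481

A deviator earns 17 for 3 periods, then 8 forever; cooperating earns 16 forever. Multiplying the IC by (1−ρ):
16 ≥ 17(1−ρ^3) + 8ρ^3, so 9·ρ^3 ≥ 1 and ρ^3 ≥ 1/9.
ρ ≥ (1/9)^(1/3) ≈ 0.481.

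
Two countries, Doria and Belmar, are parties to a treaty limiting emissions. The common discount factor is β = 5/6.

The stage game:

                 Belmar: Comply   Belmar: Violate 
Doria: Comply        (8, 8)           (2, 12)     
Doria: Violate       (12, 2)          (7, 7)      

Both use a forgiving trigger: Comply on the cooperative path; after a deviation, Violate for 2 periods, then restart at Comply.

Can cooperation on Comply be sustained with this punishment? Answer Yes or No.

A one-shot deviation gives 12 now, then 7 for 2 periods, then back to 8.
Gain from deviating: (12−8) today; loss: (8−7) in each of the next 2 periods.
No-deviation condition: (8−7)(β+…+β^2) ≥ 12−8, i.e. β+…+β^2 ≥ 4.
At β = 5/6: β+…+β^2 = 1.5278 < 4.0000.
So cooperation is not sustainable.

No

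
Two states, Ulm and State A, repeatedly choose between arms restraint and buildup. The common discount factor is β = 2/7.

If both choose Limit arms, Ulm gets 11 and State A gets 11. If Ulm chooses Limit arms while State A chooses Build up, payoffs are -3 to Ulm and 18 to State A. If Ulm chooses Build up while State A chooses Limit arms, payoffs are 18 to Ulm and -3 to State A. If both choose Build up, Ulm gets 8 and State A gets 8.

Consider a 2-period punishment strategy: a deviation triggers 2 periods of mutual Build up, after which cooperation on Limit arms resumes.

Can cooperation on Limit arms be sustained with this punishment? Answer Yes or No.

A one-shot deviation gives 18 now, then 8 for 2 periods, then back to 11.
Gain from deviating: (18−11) today; loss: (11−8) in each of the next 2 periods.
No-deviation condition: (11−8)(β+…+β^2) ≥ 18−11, i.e. β+…+β^2 ≥ 7/3.
At β = 2/7: β+…+β^2 = 0.3673 < 2.3333.
So cooperation is not sustainable.

No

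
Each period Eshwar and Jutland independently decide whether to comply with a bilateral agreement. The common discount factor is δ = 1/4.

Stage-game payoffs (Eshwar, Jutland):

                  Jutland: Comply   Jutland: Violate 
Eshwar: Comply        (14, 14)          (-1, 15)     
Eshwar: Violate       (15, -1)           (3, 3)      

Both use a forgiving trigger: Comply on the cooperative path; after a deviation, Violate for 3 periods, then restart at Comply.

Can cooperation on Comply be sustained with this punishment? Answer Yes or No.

Yes

A one-shot deviation gives 15 now, then 3 for 3 periods, then back to 14.
Gain from deviating: (15−14) today; loss: (14−3) in each of the next 3 periods.
No-deviation condition: (14−3)(δ+…+δ^3) ≥ 15−14, i.e. δ+…+δ^3 ≥ 1/11.
At δ = 1/4: δ+…+δ^3 = 0.3281 ≥ 0.0909.
So cooperation is sustainable.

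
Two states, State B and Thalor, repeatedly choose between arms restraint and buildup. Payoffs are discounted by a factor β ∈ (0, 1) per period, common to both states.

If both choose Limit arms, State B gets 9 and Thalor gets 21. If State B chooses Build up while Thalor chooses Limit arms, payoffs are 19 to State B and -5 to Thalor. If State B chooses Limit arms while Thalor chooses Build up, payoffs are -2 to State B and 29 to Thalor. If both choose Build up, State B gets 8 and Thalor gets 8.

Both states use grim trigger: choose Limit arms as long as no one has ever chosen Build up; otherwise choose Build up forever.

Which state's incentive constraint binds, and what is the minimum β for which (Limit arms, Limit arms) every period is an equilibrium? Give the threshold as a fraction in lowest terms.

State B; β ≥ 10/11

For State B: deviation gain 19−9 = 10, per-period punishment loss 9−8 = 1. IC gives β ≥ 10/11.
For Thalor: gain 8, loss 13 per period, so β ≥ 8/21.
The tighter constraint is State B's, so cooperation needs β ≥ 10/11.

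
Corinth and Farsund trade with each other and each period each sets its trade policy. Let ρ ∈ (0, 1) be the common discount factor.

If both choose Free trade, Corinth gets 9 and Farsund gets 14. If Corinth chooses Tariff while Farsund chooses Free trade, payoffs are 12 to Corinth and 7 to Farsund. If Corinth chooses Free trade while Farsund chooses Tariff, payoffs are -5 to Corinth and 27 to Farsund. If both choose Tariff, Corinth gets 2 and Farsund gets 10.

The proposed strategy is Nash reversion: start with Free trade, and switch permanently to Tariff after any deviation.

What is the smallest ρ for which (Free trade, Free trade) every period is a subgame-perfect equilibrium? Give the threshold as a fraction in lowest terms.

Corinth's threshold: (12−9)/(12−2) = 3/10.
Farsund's threshold: (27−14)/(27−10) = 13/17.
3/10 < 13/17, so Farsund binds and ρ* = 13/17.

13/17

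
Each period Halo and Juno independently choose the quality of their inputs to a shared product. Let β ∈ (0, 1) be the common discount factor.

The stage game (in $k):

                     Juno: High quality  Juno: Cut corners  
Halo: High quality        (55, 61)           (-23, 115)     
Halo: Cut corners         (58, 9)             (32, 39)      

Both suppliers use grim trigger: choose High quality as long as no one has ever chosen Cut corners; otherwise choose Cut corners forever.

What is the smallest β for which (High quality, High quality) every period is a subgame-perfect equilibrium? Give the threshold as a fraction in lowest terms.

27/38

For Halo: deviation gain 58−55 = 3, per-period punishment loss 55−32 = 23. IC gives β ≥ 3/26.
For Juno: gain 54, loss 22 per period, so β ≥ 54/76 = 27/38.
The tighter constraint is Juno's, so cooperation needs β ≥ 27/38.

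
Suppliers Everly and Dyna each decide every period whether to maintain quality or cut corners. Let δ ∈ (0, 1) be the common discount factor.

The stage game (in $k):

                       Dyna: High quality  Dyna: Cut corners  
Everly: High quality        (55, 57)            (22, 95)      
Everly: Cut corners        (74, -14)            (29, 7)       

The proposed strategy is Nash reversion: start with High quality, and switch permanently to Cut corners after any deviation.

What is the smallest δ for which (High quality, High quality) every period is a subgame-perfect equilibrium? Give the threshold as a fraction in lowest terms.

19/44

For Everly: deviation gain 74−55 = 19, per-period punishment loss 55−29 = 26. IC gives δ ≥ 19/45.
For Dyna: gain 38, loss 50 per period, so δ ≥ 38/88 = 19/44.
The tighter constraint is Dyna's, so cooperation needs δ ≥ 19/44.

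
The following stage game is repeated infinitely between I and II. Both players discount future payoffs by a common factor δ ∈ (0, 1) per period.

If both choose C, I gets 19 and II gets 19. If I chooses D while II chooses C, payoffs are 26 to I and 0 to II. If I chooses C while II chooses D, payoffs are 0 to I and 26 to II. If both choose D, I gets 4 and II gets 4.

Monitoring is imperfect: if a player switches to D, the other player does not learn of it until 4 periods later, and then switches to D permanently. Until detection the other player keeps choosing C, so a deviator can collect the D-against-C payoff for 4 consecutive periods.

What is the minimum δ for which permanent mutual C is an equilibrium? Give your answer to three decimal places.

0.751

The best deviation is to choose D for all 4 undetected periods, earning 26 each, then 4 forever once detected.
Deviation value: 26(1−δ^4)/(1−δ) + 4δ^4/(1−δ); cooperation value: 19/(1−δ).
IC: 19 ≥ 26(1−δ^4) + 4δ^4 = 26 − 22δ^4.
So δ^4 ≥ 7/22, giving δ ≥ (7/22)^(1/4) ≈ 0.751.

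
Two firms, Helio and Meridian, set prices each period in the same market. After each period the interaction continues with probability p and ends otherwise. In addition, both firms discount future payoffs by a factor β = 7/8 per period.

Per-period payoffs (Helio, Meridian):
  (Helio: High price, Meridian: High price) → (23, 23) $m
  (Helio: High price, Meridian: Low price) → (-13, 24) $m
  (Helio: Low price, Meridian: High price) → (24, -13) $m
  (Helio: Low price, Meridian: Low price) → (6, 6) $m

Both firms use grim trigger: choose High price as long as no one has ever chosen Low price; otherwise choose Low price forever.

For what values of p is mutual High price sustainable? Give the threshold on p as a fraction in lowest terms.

4/63

Expected continuation weight on next period's payoff is β·p = 7/8·p, which plays the role of the discount factor.
Cooperation requires 7/8·p ≥ (24−23)/(24−6) = 1/18, hence p ≥ 4/63.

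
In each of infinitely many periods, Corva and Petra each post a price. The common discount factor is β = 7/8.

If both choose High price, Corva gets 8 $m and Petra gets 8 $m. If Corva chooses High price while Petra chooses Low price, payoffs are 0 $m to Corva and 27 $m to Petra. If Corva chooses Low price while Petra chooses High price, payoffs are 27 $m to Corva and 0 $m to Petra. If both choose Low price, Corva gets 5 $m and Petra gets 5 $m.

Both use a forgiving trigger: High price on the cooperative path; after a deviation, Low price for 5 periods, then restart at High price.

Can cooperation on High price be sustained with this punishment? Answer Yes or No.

No

Comparing payoff streams over the 6 periods until play realigns: cooperate → 8(1+β+…+β^5); deviate → 27 + 5(β+…+β^5).
Cooperation is sustained iff (8−5)(β+…+β^5) ≥ 27−8.
β+…+β^5 = 7/8·(1−(7/8)^5)/(1−7/8) = 3.4096, and (27−8)/(8−5) = 6.3333.
3.4096 < 6.3333, so cooperation is not sustainable.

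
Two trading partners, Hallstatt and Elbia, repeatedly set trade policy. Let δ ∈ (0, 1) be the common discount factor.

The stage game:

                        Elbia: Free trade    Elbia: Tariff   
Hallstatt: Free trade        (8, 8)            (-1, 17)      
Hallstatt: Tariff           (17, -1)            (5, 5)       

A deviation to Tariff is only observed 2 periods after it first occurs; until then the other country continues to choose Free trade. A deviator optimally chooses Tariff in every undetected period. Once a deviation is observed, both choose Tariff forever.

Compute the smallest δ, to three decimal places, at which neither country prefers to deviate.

A deviator earns 17 for 2 periods, then 5 forever; cooperating earns 8 forever. Multiplying the IC by (1−δ):
8 ≥ 17(1−δ^2) + 5δ^2, so 12·δ^2 ≥ 9 and δ^2 ≥ 3/4.
δ ≥ (3/4)^(1/2) ≈ 0.866.

0.866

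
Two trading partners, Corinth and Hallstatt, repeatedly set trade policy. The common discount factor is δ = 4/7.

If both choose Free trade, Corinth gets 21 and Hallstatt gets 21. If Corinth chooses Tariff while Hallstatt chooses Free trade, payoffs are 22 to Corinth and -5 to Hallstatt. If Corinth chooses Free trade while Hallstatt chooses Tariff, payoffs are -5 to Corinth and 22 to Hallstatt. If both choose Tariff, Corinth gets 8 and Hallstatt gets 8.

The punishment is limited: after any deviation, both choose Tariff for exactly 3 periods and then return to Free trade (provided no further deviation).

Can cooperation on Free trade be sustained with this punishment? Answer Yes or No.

IC: δ+…+δ^3 ≥ (22−21)/(21−8) = 1/13.
At δ = 4/7: partial sum = 1.0845 ≥ 0.0769. Cooperation sustainable.

Yes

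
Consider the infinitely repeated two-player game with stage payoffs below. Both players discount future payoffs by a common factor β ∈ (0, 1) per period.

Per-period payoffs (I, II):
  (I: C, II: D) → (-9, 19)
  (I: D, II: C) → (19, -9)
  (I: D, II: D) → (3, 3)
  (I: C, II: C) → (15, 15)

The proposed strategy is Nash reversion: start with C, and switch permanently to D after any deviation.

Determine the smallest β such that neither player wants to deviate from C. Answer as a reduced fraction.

1/4

One-period gain from deviating is 19 − 15 = 4. The loss is 15 − 3 = 12 in every subsequent period, with present value 12·β/(1−β).
Deviation is unprofitable when 12·β/(1−β) ≥ 4, i.e. β/(1−β) ≥ 1/3.
Equivalently β ≥ 4/(4+12) = 1/4.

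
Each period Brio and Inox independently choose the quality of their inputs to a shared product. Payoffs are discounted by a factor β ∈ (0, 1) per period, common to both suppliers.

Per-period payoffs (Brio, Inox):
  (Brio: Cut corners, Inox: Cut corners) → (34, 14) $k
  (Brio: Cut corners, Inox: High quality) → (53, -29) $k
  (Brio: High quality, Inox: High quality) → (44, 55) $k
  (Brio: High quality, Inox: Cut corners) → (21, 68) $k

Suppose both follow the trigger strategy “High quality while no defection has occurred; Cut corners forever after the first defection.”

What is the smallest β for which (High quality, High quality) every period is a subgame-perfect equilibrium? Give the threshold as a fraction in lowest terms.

For Brio: deviation gain 53−44 = 9, per-period punishment loss 44−34 = 10. IC gives β ≥ 9/19.
For Inox: gain 13, loss 41 per period, so β ≥ 13/54.
The tighter constraint is Brio's, so cooperation needs β ≥ 9/19.

9/19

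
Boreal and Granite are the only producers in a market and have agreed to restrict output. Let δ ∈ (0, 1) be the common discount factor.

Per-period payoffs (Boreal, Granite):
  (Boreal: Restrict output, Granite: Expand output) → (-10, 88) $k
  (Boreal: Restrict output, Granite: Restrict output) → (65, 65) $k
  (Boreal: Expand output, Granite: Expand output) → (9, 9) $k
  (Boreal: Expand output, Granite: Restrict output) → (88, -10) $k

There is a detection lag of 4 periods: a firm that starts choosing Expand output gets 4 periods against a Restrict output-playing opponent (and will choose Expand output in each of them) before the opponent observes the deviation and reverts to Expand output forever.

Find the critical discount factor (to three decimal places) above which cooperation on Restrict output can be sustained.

0.735

The best deviation is to choose Expand output for all 4 undetected periods, earning 88 each, then 9 forever once detected.
Deviation value: 88(1−δ^4)/(1−δ) + 9δ^4/(1−δ); cooperation value: 65/(1−δ).
IC: 65 ≥ 88(1−δ^4) + 9δ^4 = 88 − 79δ^4.
So δ^4 ≥ 23/79, giving δ ≥ (23/79)^(1/4) ≈ 0.735.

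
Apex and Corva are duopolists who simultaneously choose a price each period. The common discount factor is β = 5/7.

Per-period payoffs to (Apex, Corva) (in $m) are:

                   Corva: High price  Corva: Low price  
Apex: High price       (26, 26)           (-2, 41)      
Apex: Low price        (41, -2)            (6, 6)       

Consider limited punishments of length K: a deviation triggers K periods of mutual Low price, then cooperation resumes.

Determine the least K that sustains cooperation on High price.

2

Need Σ_{k=1}^{K} β^k ≥ (41−26)/(26−6) = 0.7500 at β = 5/7.
At K = 1 the sum is 0.7143 < 0.7500; at K = 2 it is 1.2245 ≥ 0.7500.
So the minimum punishment length is K = 2.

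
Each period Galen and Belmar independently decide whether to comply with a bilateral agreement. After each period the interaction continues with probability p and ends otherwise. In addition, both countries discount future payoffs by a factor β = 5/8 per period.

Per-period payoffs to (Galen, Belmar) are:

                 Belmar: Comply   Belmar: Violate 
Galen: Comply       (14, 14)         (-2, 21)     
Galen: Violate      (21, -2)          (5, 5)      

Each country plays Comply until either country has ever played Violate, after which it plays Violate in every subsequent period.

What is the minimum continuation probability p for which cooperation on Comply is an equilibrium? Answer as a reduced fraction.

7/10

Expected continuation weight on next period's payoff is β·p = 5/8·p, which plays the role of the discount factor.
Cooperation requires 5/8·p ≥ (21−14)/(21−5) = 7/16, hence p ≥ 7/10.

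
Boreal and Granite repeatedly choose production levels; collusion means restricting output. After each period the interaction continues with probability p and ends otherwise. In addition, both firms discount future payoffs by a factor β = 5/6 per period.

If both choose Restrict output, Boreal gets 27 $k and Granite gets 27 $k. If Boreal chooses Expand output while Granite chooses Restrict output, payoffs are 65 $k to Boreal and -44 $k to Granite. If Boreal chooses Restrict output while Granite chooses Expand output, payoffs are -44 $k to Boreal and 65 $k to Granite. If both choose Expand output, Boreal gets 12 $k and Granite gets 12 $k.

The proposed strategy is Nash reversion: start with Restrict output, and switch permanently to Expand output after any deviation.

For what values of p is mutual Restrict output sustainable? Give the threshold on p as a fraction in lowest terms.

228/265

With continuation probability p and discount β, the effective per-period discount factor is βp.
Grim-trigger IC: βp ≥ (65−27)/(65−12) = 38/53.
So p ≥ (38/53)/(5/6) = 228/265.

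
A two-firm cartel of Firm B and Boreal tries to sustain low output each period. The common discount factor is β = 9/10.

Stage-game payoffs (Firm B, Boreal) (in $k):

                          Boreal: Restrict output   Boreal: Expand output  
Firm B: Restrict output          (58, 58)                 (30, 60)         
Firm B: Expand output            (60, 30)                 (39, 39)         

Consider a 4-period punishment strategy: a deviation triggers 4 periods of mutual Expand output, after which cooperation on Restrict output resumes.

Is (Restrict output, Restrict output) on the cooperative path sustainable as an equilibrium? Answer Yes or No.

Comparing payoff streams over the 5 periods until play realigns: cooperate → 58(1+β+…+β^4); deviate → 60 + 39(β+…+β^4).
Cooperation is sustained iff (58−39)(β+…+β^4) ≥ 60−58.
β+…+β^4 = 9/10·(1−(9/10)^4)/(1−9/10) = 3.0951, and (60−58)/(58−39) = 0.1053.
3.0951 ≥ 0.1053, so cooperation is sustainable.

Yes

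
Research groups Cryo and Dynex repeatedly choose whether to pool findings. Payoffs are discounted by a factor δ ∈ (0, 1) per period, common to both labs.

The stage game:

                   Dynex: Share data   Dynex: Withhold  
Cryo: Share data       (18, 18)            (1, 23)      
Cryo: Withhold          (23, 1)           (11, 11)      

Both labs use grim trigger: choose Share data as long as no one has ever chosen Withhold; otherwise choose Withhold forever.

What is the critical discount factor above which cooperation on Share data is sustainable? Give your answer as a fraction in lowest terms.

5/12

One-period gain from deviating is 23 − 18 = 5. The loss is 18 − 11 = 7 in every subsequent period, with present value 7·δ/(1−δ).
Deviation is unprofitable when 7·δ/(1−δ) ≥ 5, i.e. δ/(1−δ) ≥ 5/7.
Equivalently δ ≥ 5/(5+7) = 5/12.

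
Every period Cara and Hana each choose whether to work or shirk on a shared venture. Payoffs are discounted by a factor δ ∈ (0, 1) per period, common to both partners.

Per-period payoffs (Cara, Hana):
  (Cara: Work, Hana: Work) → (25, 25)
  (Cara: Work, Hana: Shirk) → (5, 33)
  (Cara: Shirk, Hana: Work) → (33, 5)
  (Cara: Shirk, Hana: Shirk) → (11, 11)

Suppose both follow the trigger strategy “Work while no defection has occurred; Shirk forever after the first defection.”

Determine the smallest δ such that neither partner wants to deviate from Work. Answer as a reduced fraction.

Under grim trigger the critical discount factor is (T−C)/(T−P) with T = 33, C = 25, P = 11.
δ* = (33−25)/(33−11) = 8/22 = 4/11.

4/11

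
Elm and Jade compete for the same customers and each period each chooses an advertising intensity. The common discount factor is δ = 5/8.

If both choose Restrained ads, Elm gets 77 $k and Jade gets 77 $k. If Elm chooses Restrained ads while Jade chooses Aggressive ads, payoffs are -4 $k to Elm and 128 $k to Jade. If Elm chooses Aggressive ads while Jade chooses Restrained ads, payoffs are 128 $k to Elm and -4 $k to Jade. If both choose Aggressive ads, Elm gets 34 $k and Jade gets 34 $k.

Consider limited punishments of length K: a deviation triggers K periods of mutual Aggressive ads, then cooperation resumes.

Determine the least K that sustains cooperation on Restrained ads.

IC: δ(1−δ^K)/(1−δ) ≥ (128−77)/(77−34) = 51/43.
With δ = 5/8: need 1 − δ^K ≥ 51/43·(1−5/8)/(5/8), i.e. δ^K ≤ 0.2884.
Since (5/8)^2 = 0.3906 and (5/8)^3 = 0.2441, the smallest such K is 3.

3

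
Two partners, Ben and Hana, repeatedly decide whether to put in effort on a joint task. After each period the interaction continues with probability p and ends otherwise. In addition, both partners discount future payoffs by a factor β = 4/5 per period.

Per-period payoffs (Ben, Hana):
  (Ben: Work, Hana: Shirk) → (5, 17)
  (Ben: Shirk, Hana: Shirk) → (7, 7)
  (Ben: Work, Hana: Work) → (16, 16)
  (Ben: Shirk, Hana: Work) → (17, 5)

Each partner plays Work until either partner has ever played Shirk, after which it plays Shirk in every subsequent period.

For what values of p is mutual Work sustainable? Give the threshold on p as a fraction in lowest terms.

With continuation probability p and discount β, the effective per-period discount factor is βp.
Grim-trigger IC: βp ≥ (17−16)/(17−7) = 1/10.
So p ≥ (1/10)/(4/5) = 1/8.

1/8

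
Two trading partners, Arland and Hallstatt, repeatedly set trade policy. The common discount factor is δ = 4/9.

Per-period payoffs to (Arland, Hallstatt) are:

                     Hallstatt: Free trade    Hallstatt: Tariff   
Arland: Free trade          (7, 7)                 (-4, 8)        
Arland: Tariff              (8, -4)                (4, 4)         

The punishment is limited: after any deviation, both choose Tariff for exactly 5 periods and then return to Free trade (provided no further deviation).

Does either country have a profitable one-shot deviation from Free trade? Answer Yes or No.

No

IC: δ+…+δ^5 ≥ (8−7)/(7−4) = 1/3.
At δ = 4/9: partial sum = 0.7861 ≥ 0.3333. Cooperation sustainable.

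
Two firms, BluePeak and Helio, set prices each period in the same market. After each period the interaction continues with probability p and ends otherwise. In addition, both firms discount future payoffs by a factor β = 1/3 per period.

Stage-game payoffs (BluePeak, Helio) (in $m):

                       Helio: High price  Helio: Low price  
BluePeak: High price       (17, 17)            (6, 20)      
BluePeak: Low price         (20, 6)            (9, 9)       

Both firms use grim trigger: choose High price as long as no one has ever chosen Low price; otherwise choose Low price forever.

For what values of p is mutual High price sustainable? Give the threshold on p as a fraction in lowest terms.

9/11

Expected continuation weight on next period's payoff is β·p = 1/3·p, which plays the role of the discount factor.
Cooperation requires 1/3·p ≥ (20−17)/(20−9) = 3/11, hence p ≥ 9/11.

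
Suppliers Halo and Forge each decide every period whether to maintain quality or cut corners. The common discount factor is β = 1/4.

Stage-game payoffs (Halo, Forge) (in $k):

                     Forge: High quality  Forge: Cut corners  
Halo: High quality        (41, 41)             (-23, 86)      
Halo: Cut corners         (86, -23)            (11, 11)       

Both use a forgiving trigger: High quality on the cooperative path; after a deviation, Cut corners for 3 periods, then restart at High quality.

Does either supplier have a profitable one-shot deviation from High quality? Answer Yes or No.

IC: β+…+β^3 ≥ (86−41)/(41−11) = 3/2.
At β = 1/4: partial sum = 0.3281 < 1.5000. Cooperation not sustainable.

Yes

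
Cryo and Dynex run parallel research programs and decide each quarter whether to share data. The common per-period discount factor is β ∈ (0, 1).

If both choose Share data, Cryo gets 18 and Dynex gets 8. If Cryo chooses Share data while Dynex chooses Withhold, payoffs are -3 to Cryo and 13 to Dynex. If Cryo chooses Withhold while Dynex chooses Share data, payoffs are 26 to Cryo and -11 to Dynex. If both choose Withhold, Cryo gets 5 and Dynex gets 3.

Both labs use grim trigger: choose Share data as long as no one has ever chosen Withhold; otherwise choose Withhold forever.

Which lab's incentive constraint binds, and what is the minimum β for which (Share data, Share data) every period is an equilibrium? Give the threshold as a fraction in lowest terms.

Dynex; β ≥ 1/2

Cryo: cooperation gives 18 each period; deviation gives 26 once then 5 forever.
  18/(1−β) ≥ 26 + 5β/(1−β) ⇒ β ≥ 8/21.
Dynex: cooperation gives 8 each period; deviation gives 13 once then 3 forever.
  β ≥ 5/10 = 1/2.
Both must hold, so the binding constraint is Dynex's: β ≥ 1/2.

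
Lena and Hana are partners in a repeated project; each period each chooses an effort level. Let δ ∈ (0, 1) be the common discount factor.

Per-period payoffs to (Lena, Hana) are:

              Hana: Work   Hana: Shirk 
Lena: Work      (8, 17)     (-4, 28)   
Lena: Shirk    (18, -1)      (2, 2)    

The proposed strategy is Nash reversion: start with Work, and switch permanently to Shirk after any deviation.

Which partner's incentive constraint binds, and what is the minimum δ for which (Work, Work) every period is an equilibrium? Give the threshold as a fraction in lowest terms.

Lena; δ ≥ 5/8

For Lena: deviation gain 18−8 = 10, per-period punishment loss 8−2 = 6. IC gives δ ≥ 10/16 = 5/8.
For Hana: gain 11, loss 15 per period, so δ ≥ 11/26.
The tighter constraint is Lena's, so cooperation needs δ ≥ 5/8.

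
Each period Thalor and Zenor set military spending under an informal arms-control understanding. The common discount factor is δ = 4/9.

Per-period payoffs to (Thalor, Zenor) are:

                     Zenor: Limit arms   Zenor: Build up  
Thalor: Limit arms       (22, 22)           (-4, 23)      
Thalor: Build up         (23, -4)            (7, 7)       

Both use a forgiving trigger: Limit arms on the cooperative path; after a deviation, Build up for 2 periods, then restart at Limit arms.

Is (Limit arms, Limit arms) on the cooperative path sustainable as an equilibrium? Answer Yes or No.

Yes

Comparing payoff streams over the 3 periods until play realigns: cooperate → 22(1+δ+…+δ^2); deviate → 23 + 7(δ+…+δ^2).
Cooperation is sustained iff (22−7)(δ+…+δ^2) ≥ 23−22.
δ+…+δ^2 = 4/9·(1−(4/9)^2)/(1−4/9) = 0.6420, and (23−22)/(22−7) = 0.0667.
0.6420 ≥ 0.0667, so cooperation is sustainable.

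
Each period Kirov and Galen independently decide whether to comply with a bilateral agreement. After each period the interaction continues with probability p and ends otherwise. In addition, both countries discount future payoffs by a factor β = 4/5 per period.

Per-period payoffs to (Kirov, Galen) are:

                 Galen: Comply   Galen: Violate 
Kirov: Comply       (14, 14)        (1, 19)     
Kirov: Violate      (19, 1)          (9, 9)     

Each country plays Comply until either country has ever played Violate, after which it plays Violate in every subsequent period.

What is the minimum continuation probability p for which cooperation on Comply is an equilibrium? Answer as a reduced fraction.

Expected continuation weight on next period's payoff is β·p = 4/5·p, which plays the role of the discount factor.
Cooperation requires 4/5·p ≥ (19−14)/(19−9) = 1/2, hence p ≥ 5/8.

5/8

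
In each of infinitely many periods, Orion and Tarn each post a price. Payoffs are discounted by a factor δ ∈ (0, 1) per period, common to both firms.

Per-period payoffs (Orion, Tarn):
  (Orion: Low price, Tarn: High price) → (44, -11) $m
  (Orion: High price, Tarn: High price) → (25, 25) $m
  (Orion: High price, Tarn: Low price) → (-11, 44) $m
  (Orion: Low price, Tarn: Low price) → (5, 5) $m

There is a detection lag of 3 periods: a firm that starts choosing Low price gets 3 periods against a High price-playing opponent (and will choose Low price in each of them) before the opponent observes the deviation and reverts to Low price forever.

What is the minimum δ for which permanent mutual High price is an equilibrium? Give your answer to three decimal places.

A deviator earns 44 for 3 periods, then 5 forever; cooperating earns 25 forever. Multiplying the IC by (1−δ):
25 ≥ 44(1−δ^3) + 5δ^3, so 39·δ^3 ≥ 19 and δ^3 ≥ 19/39.
δ ≥ (19/39)^(1/3) ≈ 0.787.

0.787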